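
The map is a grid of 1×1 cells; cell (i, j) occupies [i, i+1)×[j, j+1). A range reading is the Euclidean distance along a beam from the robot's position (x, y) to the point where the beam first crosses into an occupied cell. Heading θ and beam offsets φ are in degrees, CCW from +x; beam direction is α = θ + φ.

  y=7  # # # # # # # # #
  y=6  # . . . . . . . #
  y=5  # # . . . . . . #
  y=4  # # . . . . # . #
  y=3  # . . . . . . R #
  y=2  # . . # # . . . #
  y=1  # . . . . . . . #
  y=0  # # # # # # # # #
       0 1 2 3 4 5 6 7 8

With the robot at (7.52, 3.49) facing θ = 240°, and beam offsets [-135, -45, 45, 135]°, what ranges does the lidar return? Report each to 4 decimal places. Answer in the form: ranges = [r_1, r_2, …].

beam 1: φ=-135°, α=105°
  d=(-0.2588,0.9659)  start (7,3)  tX=2.0091 tY=0.5280  stride 1/|dx|=3.8637 1/|dy|=1.0353
    cross y-line → (7,4), t=0.5280
    cross y-line → (7,5), t=1.5633
    cross x-line → (6,5), t=2.0091
    cross y-line → (6,6), t=2.5985
    cross y-line → (6,7), t=3.6338 (wall)
  → r_1 = 3.6338
beam 2: φ=-45°, α=195°
  d=(-0.9659,-0.2588)  start (7,3)  tX=0.5383 tY=1.8932  stride 1/|dx|=1.0353 1/|dy|=3.8637
    cross x-line → (6,3), t=0.5383
    cross x-line → (5,3), t=1.5736
    cross y-line → (5,2), t=1.8932
    cross x-line → (4,2), t=2.6089 (wall)
  → r_2 = 2.6089
beam 3: φ=45°, α=285°
  d=(0.2588,-0.9659)  start (7,3)  tX=1.8546 tY=0.5073  stride 1/|dx|=3.8637 1/|dy|=1.0353
    cross y-line → (7,2), t=0.5073
    cross y-line → (7,1), t=1.5426
    cross x-line → (8,1), t=1.8546 (wall)
  → r_3 = 1.8546
beam 4: φ=135°, α=15°
  d=(0.9659,0.2588)  start (7,3)  tX=0.4969 tY=1.9705  stride 1/|dx|=1.0353 1/|dy|=3.8637
    cross x-line → (8,3), t=0.4969 (wall)
  → r_4 = 0.4969

ranges = [3.6338, 2.6089, 1.8546, 0.4969]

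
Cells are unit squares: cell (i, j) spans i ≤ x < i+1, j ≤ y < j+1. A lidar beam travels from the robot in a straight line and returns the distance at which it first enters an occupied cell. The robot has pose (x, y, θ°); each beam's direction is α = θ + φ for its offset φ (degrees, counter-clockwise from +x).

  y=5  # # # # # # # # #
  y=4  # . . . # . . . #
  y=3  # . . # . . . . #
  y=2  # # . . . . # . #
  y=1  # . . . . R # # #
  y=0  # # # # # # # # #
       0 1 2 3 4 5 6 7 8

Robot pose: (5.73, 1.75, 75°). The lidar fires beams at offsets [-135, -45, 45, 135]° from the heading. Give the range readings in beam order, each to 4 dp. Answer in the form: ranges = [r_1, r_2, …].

beam 1: φ=-135°, α=300°
  cosα=0.5000 sinα=-0.8660 | (5,1) | tMaxX 0.5400 tMaxY 0.8660 | tΔX 2.0000 tΔY 1.1547
    t=0.5400 [x] (6,1) — stop
  → r_1 = 0.5400
beam 2: φ=-45°, α=30°
  cosα=0.8660 sinα=0.5000 | (5,1) | tMaxX 0.3118 tMaxY 0.5000 | tΔX 1.1547 tΔY 2.0000
    t=0.3118 [x] (6,1) — stop
  → r_2 = 0.3118
beam 3: φ=45°, α=120°
  cosα=-0.5000 sinα=0.8660 | (5,1) | tMaxX 1.4600 tMaxY 0.2887 | tΔX 2.0000 tΔY 1.1547
    t=0.2887 [y] (5,2)
    t=1.4434 [y] (5,3)
    t=1.4600 [x] (4,3)
    t=2.5981 [y] (4,4) — stop
  → r_3 = 2.5981
beam 4: φ=135°, α=210°
  cosα=-0.8660 sinα=-0.5000 | (5,1) | tMaxX 0.8429 tMaxY 1.5000 | tΔX 1.1547 tΔY 2.0000
    t=0.8429 [x] (4,1)
    t=1.5000 [y] (4,0) — stop
  → r_4 = 1.5000

ranges = [0.5400, 0.3118, 2.5981, 1.5000]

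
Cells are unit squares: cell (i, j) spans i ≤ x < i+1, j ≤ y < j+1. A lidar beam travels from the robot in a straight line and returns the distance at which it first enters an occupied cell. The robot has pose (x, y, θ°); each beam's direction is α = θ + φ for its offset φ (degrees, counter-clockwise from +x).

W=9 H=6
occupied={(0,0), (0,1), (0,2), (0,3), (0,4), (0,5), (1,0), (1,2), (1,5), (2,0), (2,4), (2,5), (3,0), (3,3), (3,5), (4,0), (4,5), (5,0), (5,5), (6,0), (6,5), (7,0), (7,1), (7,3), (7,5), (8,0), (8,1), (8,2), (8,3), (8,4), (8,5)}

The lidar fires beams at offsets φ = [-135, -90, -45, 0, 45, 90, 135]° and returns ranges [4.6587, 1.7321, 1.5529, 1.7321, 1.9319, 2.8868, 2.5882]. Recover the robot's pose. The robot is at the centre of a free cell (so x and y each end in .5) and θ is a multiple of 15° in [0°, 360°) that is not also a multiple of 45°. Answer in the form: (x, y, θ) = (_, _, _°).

Enumerate (i+0.5, j+0.5, θ) over the 23 free cells and 16 admissible headings. For each, cast all 7 beams and compare to the given ranges.
  (3.5, 1.5, 330°): beam 1 = 1.9319 ≠ 4.6587 ✗
  (5.5, 2.5, 60°): beam 1 = 1.5529 ≠ 4.6587 ✗
  (5.5, 3.5, 165°): beam 1 = 2.8868 ≠ 4.6587 ✗
  …
  (5.5, 2.5, 330°): r_1=4.6587, r_2=1.7321, r_3=1.5529, r_4=1.7321, r_5=1.9319, r_6=2.8868, r_7=2.5882 — all match ✓
Unique over the lattice → pose = (5.5, 2.5, 330°).

(x, y, θ) = (5.5, 2.5, 330°)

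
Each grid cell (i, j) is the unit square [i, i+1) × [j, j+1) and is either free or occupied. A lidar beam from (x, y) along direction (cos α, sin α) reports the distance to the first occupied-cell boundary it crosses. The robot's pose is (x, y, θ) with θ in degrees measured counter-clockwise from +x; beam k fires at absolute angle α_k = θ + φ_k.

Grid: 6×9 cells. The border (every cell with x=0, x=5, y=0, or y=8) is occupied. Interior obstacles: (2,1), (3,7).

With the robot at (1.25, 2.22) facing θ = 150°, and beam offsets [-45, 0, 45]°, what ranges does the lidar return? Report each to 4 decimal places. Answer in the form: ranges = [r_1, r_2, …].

beam 1: φ=-45°, α=105°
  dir = (cos 105°, sin 105°) = (-0.2588, 0.9659); from cell (1,2)
  next x-line at t=0.9659, next y-line at t=0.8075; Δt_x=3.8637, Δt_y=1.0353
    y: enter (1,3) at t=0.8075
    x: enter (0,3) at t=0.9659 ← occupied
  → r_1 = 0.9659
beam 2: φ=0°, α=150°
  dir = (cos 150°, sin 150°) = (-0.8660, 0.5000); from cell (1,2)
  next x-line at t=0.2887, next y-line at t=1.5600; Δt_x=1.1547, Δt_y=2.0000
    x: enter (0,2) at t=0.2887 ← occupied
  → r_2 = 0.2887
beam 3: φ=45°, α=195°
  dir = (cos 195°, sin 195°) = (-0.9659, -0.2588); from cell (1,2)
  next x-line at t=0.2588, next y-line at t=0.8500; Δt_x=1.0353, Δt_y=3.8637
    x: enter (0,2) at t=0.2588 ← occupied
  → r_3 = 0.2588

ranges = [0.9659, 0.2887, 0.2588]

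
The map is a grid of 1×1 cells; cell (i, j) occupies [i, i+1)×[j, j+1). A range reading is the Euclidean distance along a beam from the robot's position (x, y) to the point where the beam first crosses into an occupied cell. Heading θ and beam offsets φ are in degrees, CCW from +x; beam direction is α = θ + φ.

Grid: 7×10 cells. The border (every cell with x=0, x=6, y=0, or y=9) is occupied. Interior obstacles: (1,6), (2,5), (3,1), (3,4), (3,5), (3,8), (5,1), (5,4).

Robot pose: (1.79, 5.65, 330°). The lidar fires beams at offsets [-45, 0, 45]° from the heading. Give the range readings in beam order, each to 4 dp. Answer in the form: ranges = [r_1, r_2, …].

beam 1: φ=-45°, α=285°
  dir = (cos 285°, sin 285°) = (0.2588, -0.9659); from cell (1,5)
  next x-line at t=0.8114, next y-line at t=0.6729; Δt_x=3.8637, Δt_y=1.0353
    y: enter (1,4) at t=0.6729
    x: enter (2,4) at t=0.8114
    y: enter (2,3) at t=1.7082
    y: enter (2,2) at t=2.7435
    y: enter (2,1) at t=3.7788
    x: enter (3,1) at t=4.6751 ← occupied
  → r_1 = 4.6751
beam 2: φ=0°, α=330°
  dir = (cos 330°, sin 330°) = (0.8660, -0.5000); from cell (1,5)
  next x-line at t=0.2425, next y-line at t=1.3000; Δt_x=1.1547, Δt_y=2.0000
    x: enter (2,5) at t=0.2425 ← occupied
  → r_2 = 0.2425
beam 3: φ=45°, α=15°
  dir = (cos 15°, sin 15°) = (0.9659, 0.2588); from cell (1,5)
  next x-line at t=0.2174, next y-line at t=1.3523; Δt_x=1.0353, Δt_y=3.8637
    x: enter (2,5) at t=0.2174 ← occupied
  → r_3 = 0.2174

ranges = [4.6751, 0.2425, 0.2174]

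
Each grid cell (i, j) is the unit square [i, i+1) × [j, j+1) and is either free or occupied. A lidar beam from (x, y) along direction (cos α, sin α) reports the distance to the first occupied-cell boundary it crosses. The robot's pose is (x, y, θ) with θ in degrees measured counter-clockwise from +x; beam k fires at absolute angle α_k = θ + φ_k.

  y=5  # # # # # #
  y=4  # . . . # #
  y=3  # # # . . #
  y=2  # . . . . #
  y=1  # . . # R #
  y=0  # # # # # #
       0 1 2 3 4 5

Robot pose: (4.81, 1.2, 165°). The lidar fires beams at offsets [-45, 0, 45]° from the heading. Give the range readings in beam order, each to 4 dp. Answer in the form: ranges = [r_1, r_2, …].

ranges = [4.3879, 0.8386, 0.4000]

beam 1: φ=-45°, α=120°
  d=(-0.5000,0.8660)  start (4,1)  tX=1.6200 tY=0.9238  stride 1/|dx|=2.0000 1/|dy|=1.1547
    cross y-line → (4,2), t=0.9238
    cross x-line → (3,2), t=1.6200
    cross y-line → (3,3), t=2.0785
    cross y-line → (3,4), t=3.2332
    cross x-line → (2,4), t=3.6200
    cross y-line → (2,5), t=4.3879 (wall)
  → r_1 = 4.3879
beam 2: φ=0°, α=165°
  d=(-0.9659,0.2588)  start (4,1)  tX=0.8386 tY=3.0910  stride 1/|dx|=1.0353 1/|dy|=3.8637
    cross x-line → (3,1), t=0.8386 (wall)
  → r_2 = 0.8386
beam 3: φ=45°, α=210°
  d=(-0.8660,-0.5000)  start (4,1)  tX=0.9353 tY=0.4000  stride 1/|dx|=1.1547 1/|dy|=2.0000
    cross y-line → (4,0), t=0.4000 (wall)
  → r_3 = 0.4000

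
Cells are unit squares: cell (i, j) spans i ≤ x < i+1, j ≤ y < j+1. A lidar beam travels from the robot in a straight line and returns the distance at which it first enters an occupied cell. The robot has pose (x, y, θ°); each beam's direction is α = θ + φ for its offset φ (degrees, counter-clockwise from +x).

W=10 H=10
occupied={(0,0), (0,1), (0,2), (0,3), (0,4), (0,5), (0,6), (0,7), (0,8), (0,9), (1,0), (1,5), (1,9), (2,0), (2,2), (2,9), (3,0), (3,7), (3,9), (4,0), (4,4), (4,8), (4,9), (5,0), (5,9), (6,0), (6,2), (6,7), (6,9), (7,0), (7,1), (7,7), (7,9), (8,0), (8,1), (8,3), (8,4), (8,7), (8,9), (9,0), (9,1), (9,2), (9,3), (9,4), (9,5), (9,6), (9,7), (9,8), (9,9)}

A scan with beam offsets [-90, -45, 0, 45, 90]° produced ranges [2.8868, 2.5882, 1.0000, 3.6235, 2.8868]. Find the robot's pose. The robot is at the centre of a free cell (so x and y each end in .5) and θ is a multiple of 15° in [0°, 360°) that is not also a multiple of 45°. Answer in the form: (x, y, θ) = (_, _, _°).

The pose lattice has 51·16 = 816 candidates. Test each by forward raycasting.
  (6.5, 1.5, 165°): beam 1 = 0.5176 ≠ 2.8868 ✗
  (5.5, 7.5, 75°): beam 1 = 0.5176 ≠ 2.8868 ✗
  (8.5, 6.5, 165°): beam 1 = 0.5176 ≠ 2.8868 ✗
  (8.5, 2.5, 30°): beam 1 = 0.5774 ≠ 2.8868 ✗
  …
  (5.5, 3.5, 300°): r_1=2.8868, r_2=2.5882, r_3=1.0000, r_4=3.6235, r_5=2.8868 — all match ✓
Unique over the lattice → pose = (5.5, 3.5, 300°).

(x, y, θ) = (5.5, 3.5, 300°)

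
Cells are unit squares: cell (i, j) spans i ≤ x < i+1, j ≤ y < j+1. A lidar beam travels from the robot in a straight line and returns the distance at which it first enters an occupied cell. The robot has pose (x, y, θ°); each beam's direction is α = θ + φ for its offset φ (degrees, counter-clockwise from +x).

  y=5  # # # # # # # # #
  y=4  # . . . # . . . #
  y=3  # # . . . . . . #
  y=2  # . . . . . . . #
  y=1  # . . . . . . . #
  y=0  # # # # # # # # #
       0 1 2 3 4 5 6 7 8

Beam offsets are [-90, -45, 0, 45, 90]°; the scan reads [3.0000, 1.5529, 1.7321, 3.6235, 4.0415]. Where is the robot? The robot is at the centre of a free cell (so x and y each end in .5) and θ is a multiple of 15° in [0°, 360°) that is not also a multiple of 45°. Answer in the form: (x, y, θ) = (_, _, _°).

(x, y, θ) = (4.5, 2.5, 300°)

Enumerate (i+0.5, j+0.5, θ) over the 26 free cells and 16 admissible headings. For each, cast all 5 beams and compare to the given ranges.
  (1.5, 1.5, 240°): beam 1 = 0.5774 ≠ 3.0000 ✗
  (2.5, 3.5, 195°): beam 1 = 1.5529 ≠ 3.0000 ✗
  (7.5, 2.5, 60°): beam 1 = 0.5774 ≠ 3.0000 ✗
  …
  (4.5, 2.5, 300°): r_1=3.0000, r_2=1.5529, r_3=1.7321, r_4=3.6235, r_5=4.0415 — all match ✓
Only this pose fits every beam.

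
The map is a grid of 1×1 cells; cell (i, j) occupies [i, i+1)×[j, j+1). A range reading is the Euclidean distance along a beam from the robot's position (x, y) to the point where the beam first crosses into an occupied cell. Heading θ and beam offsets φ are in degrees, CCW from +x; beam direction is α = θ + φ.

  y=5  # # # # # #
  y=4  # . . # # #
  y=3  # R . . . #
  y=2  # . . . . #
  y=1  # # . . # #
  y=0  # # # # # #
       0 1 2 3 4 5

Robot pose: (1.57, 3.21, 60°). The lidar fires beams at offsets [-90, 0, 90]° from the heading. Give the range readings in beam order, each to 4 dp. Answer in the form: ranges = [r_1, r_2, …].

beam 1: φ=-90°, α=330°
  cosα=0.8660 sinα=-0.5000 | (1,3) | tMaxX 0.4965 tMaxY 0.4200 | tΔX 1.1547 tΔY 2.0000
    t=0.4200 [y] (1,2)
    t=0.4965 [x] (2,2)
    t=1.6512 [x] (3,2)
    t=2.4200 [y] (3,1)
    t=2.8059 [x] (4,1) — stop
  → r_1 = 2.8059
beam 2: φ=0°, α=60°
  cosα=0.5000 sinα=0.8660 | (1,3) | tMaxX 0.8600 tMaxY 0.9122 | tΔX 2.0000 tΔY 1.1547
    t=0.8600 [x] (2,3)
    t=0.9122 [y] (2,4)
    t=2.0669 [y] (2,5) — stop
  → r_2 = 2.0669
beam 3: φ=90°, α=150°
  cosα=-0.8660 sinα=0.5000 | (1,3) | tMaxX 0.6582 tMaxY 1.5800 | tΔX 1.1547 tΔY 2.0000
    t=0.6582 [x] (0,3) — stop
  → r_3 = 0.6582

ranges = [2.8059, 2.0669, 0.6582]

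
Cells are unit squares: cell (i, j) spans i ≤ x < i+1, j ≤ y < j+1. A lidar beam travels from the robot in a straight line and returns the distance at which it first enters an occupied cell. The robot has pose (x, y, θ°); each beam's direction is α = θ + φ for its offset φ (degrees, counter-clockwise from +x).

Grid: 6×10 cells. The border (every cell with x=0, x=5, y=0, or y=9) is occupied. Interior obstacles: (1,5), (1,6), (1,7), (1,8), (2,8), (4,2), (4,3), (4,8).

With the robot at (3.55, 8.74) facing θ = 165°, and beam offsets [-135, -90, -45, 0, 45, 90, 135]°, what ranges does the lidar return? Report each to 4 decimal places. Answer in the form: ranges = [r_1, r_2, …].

ranges = [0.5196, 0.2692, 0.3002, 0.5694, 0.6351, 8.0130, 2.9000]

beam 1: φ=-135°, α=30°
  cosα=0.8660 sinα=0.5000 | (3,8) | tMaxX 0.5196 tMaxY 0.5200 | tΔX 1.1547 tΔY 2.0000
    t=0.5196 [x] (4,8) — stop
  → r_1 = 0.5196
beam 2: φ=-90°, α=75°
  cosα=0.2588 sinα=0.9659 | (3,8) | tMaxX 1.7387 tMaxY 0.2692 | tΔX 3.8637 tΔY 1.0353
    t=0.2692 [y] (3,9) — stop
  → r_2 = 0.2692
beam 3: φ=-45°, α=120°
  cosα=-0.5000 sinα=0.8660 | (3,8) | tMaxX 1.1000 tMaxY 0.3002 | tΔX 2.0000 tΔY 1.1547
    t=0.3002 [y] (3,9) — stop
  → r_3 = 0.3002
beam 4: φ=0°, α=165°
  cosα=-0.9659 sinα=0.2588 | (3,8) | tMaxX 0.5694 tMaxY 1.0046 | tΔX 1.0353 tΔY 3.8637
    t=0.5694 [x] (2,8) — stop
  → r_4 = 0.5694
beam 5: φ=45°, α=210°
  cosα=-0.8660 sinα=-0.5000 | (3,8) | tMaxX 0.6351 tMaxY 1.4800 | tΔX 1.1547 tΔY 2.0000
    t=0.6351 [x] (2,8) — stop
  → r_5 = 0.6351
beam 6: φ=90°, α=255°
  cosα=-0.2588 sinα=-0.9659 | (3,8) | tMaxX 2.1250 tMaxY 0.7661 | tΔX 3.8637 tΔY 1.0353
    t=0.7661 [y] (3,7)
    t=1.8014 [y] (3,6)
    t=2.1250 [x] (2,6)
    t=2.8367 [y] (2,5)
    t=3.8719 [y] (2,4)
    t=4.9072 [y] (2,3)
    t=5.9425 [y] (2,2)
    t=5.9887 [x] (1,2)
    t=6.9778 [y] (1,1)
    t=8.0130 [y] (1,0) — stop
  → r_6 = 8.0130
beam 7: φ=135°, α=300°
  cosα=0.5000 sinα=-0.8660 | (3,8) | tMaxX 0.9000 tMaxY 0.8545 | tΔX 2.0000 tΔY 1.1547
    t=0.8545 [y] (3,7)
    t=0.9000 [x] (4,7)
    t=2.0092 [y] (4,6)
    t=2.9000 [x] (5,6) — stop
  → r_7 = 2.9000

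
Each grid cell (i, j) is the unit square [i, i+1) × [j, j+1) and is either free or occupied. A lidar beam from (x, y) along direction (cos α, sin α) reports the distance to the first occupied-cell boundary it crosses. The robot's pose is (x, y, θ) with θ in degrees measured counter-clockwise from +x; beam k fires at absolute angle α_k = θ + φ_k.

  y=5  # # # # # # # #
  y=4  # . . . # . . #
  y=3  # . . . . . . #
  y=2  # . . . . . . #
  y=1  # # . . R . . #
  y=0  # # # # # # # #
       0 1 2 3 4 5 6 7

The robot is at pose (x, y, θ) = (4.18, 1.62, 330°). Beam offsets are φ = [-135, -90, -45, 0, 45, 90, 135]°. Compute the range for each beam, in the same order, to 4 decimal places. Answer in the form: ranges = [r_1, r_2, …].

ranges = [2.2569, 0.7159, 0.6419, 1.2400, 2.9195, 3.9029, 3.4992]

beam 1: φ=-135°, α=195°
  cosα=-0.9659 sinα=-0.2588 | (4,1) | tMaxX 0.1863 tMaxY 2.3955 | tΔX 1.0353 tΔY 3.8637
    t=0.1863 [x] (3,1)
    t=1.2216 [x] (2,1)
    t=2.2569 [x] (1,1) — stop
  → r_1 = 2.2569
beam 2: φ=-90°, α=240°
  cosα=-0.5000 sinα=-0.8660 | (4,1) | tMaxX 0.3600 tMaxY 0.7159 | tΔX 2.0000 tΔY 1.1547
    t=0.3600 [x] (3,1)
    t=0.7159 [y] (3,0) — stop
  → r_2 = 0.7159
beam 3: φ=-45°, α=285°
  cosα=0.2588 sinα=-0.9659 | (4,1) | tMaxX 3.1682 tMaxY 0.6419 | tΔX 3.8637 tΔY 1.0353
    t=0.6419 [y] (4,0) — stop
  → r_3 = 0.6419
beam 4: φ=0°, α=330°
  cosα=0.8660 sinα=-0.5000 | (4,1) | tMaxX 0.9469 tMaxY 1.2400 | tΔX 1.1547 tΔY 2.0000
    t=0.9469 [x] (5,1)
    t=1.2400 [y] (5,0) — stop
  → r_4 = 1.2400
beam 5: φ=45°, α=15°
  cosα=0.9659 sinα=0.2588 | (4,1) | tMaxX 0.8489 tMaxY 1.4682 | tΔX 1.0353 tΔY 3.8637
    t=0.8489 [x] (5,1)
    t=1.4682 [y] (5,2)
    t=1.8842 [x] (6,2)
    t=2.9195 [x] (7,2) — stop
  → r_5 = 2.9195
beam 6: φ=90°, α=60°
  cosα=0.5000 sinα=0.8660 | (4,1) | tMaxX 1.6400 tMaxY 0.4388 | tΔX 2.0000 tΔY 1.1547
    t=0.4388 [y] (4,2)
    t=1.5935 [y] (4,3)
    t=1.6400 [x] (5,3)
    t=2.7482 [y] (5,4)
    t=3.6400 [x] (6,4)
    t=3.9029 [y] (6,5) — stop
  → r_6 = 3.9029
beam 7: φ=135°, α=105°
  cosα=-0.2588 sinα=0.9659 | (4,1) | tMaxX 0.6955 tMaxY 0.3934 | tΔX 3.8637 tΔY 1.0353
    t=0.3934 [y] (4,2)
    t=0.6955 [x] (3,2)
    t=1.4287 [y] (3,3)
    t=2.4640 [y] (3,4)
    t=3.4992 [y] (3,5) — stop
  → r_7 = 3.4992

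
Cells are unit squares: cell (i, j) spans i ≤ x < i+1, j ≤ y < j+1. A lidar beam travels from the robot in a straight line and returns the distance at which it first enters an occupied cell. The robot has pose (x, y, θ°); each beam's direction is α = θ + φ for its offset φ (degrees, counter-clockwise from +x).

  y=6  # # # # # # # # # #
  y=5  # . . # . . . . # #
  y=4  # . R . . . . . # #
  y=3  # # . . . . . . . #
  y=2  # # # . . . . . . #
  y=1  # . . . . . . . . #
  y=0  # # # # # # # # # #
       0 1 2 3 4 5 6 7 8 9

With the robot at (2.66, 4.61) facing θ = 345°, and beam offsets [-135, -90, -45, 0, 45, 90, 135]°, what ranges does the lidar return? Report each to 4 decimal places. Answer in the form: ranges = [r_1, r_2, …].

ranges = [1.2200, 1.6668, 4.1685, 6.5637, 0.7800, 1.3137, 1.6050]

beam 1: φ=-135°, α=210°
  direction (-0.8660, -0.5000); cell (2,4); t to first gridline: x 0.7621, y 1.2200 (then +1.1547 / +2.0000)
    (1,4) via x @ 0.7621
    (1,3) via y @ 1.2200  # hit
  → r_1 = 1.2200
beam 2: φ=-90°, α=255°
  direction (-0.2588, -0.9659); cell (2,4); t to first gridline: x 2.5500, y 0.6315 (then +3.8637 / +1.0353)
    (2,3) via y @ 0.6315
    (2,2) via y @ 1.6668  # hit
  → r_2 = 1.6668
beam 3: φ=-45°, α=300°
  direction (0.5000, -0.8660); cell (2,4); t to first gridline: x 0.6800, y 0.7044 (then +2.0000 / +1.1547)
    (3,4) via x @ 0.6800
    (3,3) via y @ 0.7044
    (3,2) via y @ 1.8591
    (4,2) via x @ 2.6800
    (4,1) via y @ 3.0138
    (4,0) via y @ 4.1685  # hit
  → r_3 = 4.1685
beam 4: φ=0°, α=345°
  direction (0.9659, -0.2588); cell (2,4); t to first gridline: x 0.3520, y 2.3569 (then +1.0353 / +3.8637)
    (3,4) via x @ 0.3520
    (4,4) via x @ 1.3873
    (4,3) via y @ 2.3569
    (5,3) via x @ 2.4225
    (6,3) via x @ 3.4578
    (7,3) via x @ 4.4931
    (8,3) via x @ 5.5284
    (8,2) via y @ 6.2206
    (9,2) via x @ 6.5637  # hit
  → r_4 = 6.5637
beam 5: φ=45°, α=30°
  direction (0.8660, 0.5000); cell (2,4); t to first gridline: x 0.3926, y 0.7800 (then +1.1547 / +2.0000)
    (3,4) via x @ 0.3926
    (3,5) via y @ 0.7800  # hit
  → r_5 = 0.7800
beam 6: φ=90°, α=75°
  direction (0.2588, 0.9659); cell (2,4); t to first gridline: x 1.3137, y 0.4038 (then +3.8637 / +1.0353)
    (2,5) via y @ 0.4038
    (3,5) via x @ 1.3137  # hit
  → r_6 = 1.3137
beam 7: φ=135°, α=120°
  direction (-0.5000, 0.8660); cell (2,4); t to first gridline: x 1.3200, y 0.4503 (then +2.0000 / +1.1547)
    (2,5) via y @ 0.4503
    (1,5) via x @ 1.3200
    (1,6) via y @ 1.6050  # hit
  → r_7 = 1.6050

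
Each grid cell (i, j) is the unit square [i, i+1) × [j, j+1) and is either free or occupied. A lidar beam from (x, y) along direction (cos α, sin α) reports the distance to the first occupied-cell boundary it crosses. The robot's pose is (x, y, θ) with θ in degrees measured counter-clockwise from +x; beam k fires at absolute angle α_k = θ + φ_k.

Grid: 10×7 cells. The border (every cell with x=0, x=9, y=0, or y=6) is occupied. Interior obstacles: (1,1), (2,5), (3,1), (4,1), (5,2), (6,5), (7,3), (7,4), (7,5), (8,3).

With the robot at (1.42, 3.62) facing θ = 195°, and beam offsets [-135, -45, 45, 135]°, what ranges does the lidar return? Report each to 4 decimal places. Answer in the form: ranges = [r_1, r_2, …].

ranges = [1.5935, 0.4850, 0.8400, 3.2400]

beam 1: φ=-135°, α=60°
  cosα=0.5000 sinα=0.8660 | (1,3) | tMaxX 1.1600 tMaxY 0.4388 | tΔX 2.0000 tΔY 1.1547
    t=0.4388 [y] (1,4)
    t=1.1600 [x] (2,4)
    t=1.5935 [y] (2,5) — stop
  → r_1 = 1.5935
beam 2: φ=-45°, α=150°
  cosα=-0.8660 sinα=0.5000 | (1,3) | tMaxX 0.4850 tMaxY 0.7600 | tΔX 1.1547 tΔY 2.0000
    t=0.4850 [x] (0,3) — stop
  → r_2 = 0.4850
beam 3: φ=45°, α=240°
  cosα=-0.5000 sinα=-0.8660 | (1,3) | tMaxX 0.8400 tMaxY 0.7159 | tΔX 2.0000 tΔY 1.1547
    t=0.7159 [y] (1,2)
    t=0.8400 [x] (0,2) — stop
  → r_3 = 0.8400
beam 4: φ=135°, α=330°
  cosα=0.8660 sinα=-0.5000 | (1,3) | tMaxX 0.6697 tMaxY 1.2400 | tΔX 1.1547 tΔY 2.0000
    t=0.6697 [x] (2,3)
    t=1.2400 [y] (2,2)
    t=1.8244 [x] (3,2)
    t=2.9791 [x] (4,2)
    t=3.2400 [y] (4,1) — stop
  → r_4 = 3.2400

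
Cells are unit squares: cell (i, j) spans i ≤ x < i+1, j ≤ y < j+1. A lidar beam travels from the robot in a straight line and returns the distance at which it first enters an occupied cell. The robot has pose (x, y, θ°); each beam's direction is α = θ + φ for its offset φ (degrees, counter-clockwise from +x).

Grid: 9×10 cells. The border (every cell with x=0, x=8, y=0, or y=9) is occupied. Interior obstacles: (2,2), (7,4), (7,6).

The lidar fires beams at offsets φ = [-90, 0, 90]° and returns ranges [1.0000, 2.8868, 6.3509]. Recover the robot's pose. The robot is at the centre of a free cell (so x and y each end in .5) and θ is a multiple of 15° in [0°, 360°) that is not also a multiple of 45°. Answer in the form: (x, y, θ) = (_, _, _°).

(x, y, θ) = (6.5, 1.5, 60°)

Candidates: 53 free-cell centres × 16 headings = 848 poses. Raycast each; keep the one whose scan matches to 4 dp.
  (6.5, 5.5, 60°): beam 2 = 1.0000 ≠ 2.8868 ✗
  (7.5, 1.5, 330°): beam 1 = 0.5774 ≠ 1.0000 ✗
  (3.5, 6.5, 300°): beam 1 = 2.8868 ≠ 1.0000 ✗
  …
  (6.5, 1.5, 60°): r_1=1.0000, r_2=2.8868, r_3=6.3509 — all match ✓
No second candidate reproduces the full scan.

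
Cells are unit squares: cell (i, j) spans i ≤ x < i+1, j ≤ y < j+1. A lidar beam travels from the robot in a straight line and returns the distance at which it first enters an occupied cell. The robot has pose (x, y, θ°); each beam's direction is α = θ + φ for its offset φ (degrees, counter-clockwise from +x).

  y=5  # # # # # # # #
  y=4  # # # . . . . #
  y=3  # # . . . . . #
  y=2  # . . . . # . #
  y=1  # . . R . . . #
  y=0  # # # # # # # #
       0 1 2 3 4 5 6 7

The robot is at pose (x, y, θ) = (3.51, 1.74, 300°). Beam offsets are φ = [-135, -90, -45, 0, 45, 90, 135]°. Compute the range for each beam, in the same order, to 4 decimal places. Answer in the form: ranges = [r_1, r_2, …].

ranges = [2.5985, 1.4800, 0.7661, 0.8545, 2.8591, 1.7205, 3.3750]

beam 1: φ=-135°, α=165°
  cosα=-0.9659 sinα=0.2588 | (3,1) | tMaxX 0.5280 tMaxY 1.0046 | tΔX 1.0353 tΔY 3.8637
    t=0.5280 [x] (2,1)
    t=1.0046 [y] (2,2)
    t=1.5633 [x] (1,2)
    t=2.5985 [x] (0,2) — stop
  → r_1 = 2.5985
beam 2: φ=-90°, α=210°
  cosα=-0.8660 sinα=-0.5000 | (3,1) | tMaxX 0.5889 tMaxY 1.4800 | tΔX 1.1547 tΔY 2.0000
    t=0.5889 [x] (2,1)
    t=1.4800 [y] (2,0) — stop
  → r_2 = 1.4800
beam 3: φ=-45°, α=255°
  cosα=-0.2588 sinα=-0.9659 | (3,1) | tMaxX 1.9705 tMaxY 0.7661 | tΔX 3.8637 tΔY 1.0353
    t=0.7661 [y] (3,0) — stop
  → r_3 = 0.7661
beam 4: φ=0°, α=300°
  cosα=0.5000 sinα=-0.8660 | (3,1) | tMaxX 0.9800 tMaxY 0.8545 | tΔX 2.0000 tΔY 1.1547
    t=0.8545 [y] (3,0) — stop
  → r_4 = 0.8545
beam 5: φ=45°, α=345°
  cosα=0.9659 sinα=-0.2588 | (3,1) | tMaxX 0.5073 tMaxY 2.8591 | tΔX 1.0353 tΔY 3.8637
    t=0.5073 [x] (4,1)
    t=1.5426 [x] (5,1)
    t=2.5778 [x] (6,1)
    t=2.8591 [y] (6,0) — stop
  → r_5 = 2.8591
beam 6: φ=90°, α=30°
  cosα=0.8660 sinα=0.5000 | (3,1) | tMaxX 0.5658 tMaxY 0.5200 | tΔX 1.1547 tΔY 2.0000
    t=0.5200 [y] (3,2)
    t=0.5658 [x] (4,2)
    t=1.7205 [x] (5,2) — stop
  → r_6 = 1.7205
beam 7: φ=135°, α=75°
  cosα=0.2588 sinα=0.9659 | (3,1) | tMaxX 1.8932 tMaxY 0.2692 | tΔX 3.8637 tΔY 1.0353
    t=0.2692 [y] (3,2)
    t=1.3044 [y] (3,3)
    t=1.8932 [x] (4,3)
    t=2.3397 [y] (4,4)
    t=3.3750 [y] (4,5) — stop
  → r_7 = 3.3750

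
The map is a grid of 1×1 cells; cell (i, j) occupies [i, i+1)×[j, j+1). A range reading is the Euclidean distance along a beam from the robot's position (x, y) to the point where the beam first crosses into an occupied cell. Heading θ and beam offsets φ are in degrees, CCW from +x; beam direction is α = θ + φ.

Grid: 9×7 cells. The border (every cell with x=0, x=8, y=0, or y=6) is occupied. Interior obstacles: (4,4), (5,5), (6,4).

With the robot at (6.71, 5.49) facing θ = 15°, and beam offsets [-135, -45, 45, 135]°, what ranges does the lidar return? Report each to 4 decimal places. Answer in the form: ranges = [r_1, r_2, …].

beam 1: φ=-135°, α=240°
  cosα=-0.5000 sinα=-0.8660 | (6,5) | tMaxX 1.4200 tMaxY 0.5658 | tΔX 2.0000 tΔY 1.1547
    t=0.5658 [y] (6,4) — stop
  → r_1 = 0.5658
beam 2: φ=-45°, α=330°
  cosα=0.8660 sinα=-0.5000 | (6,5) | tMaxX 0.3349 tMaxY 0.9800 | tΔX 1.1547 tΔY 2.0000
    t=0.3349 [x] (7,5)
    t=0.9800 [y] (7,4)
    t=1.4896 [x] (8,4) — stop
  → r_2 = 1.4896
beam 3: φ=45°, α=60°
  cosα=0.5000 sinα=0.8660 | (6,5) | tMaxX 0.5800 tMaxY 0.5889 | tΔX 2.0000 tΔY 1.1547
    t=0.5800 [x] (7,5)
    t=0.5889 [y] (7,6) — stop
  → r_3 = 0.5889
beam 4: φ=135°, α=150°
  cosα=-0.8660 sinα=0.5000 | (6,5) | tMaxX 0.8198 tMaxY 1.0200 | tΔX 1.1547 tΔY 2.0000
    t=0.8198 [x] (5,5) — stop
  → r_4 = 0.8198

ranges = [0.5658, 1.4896, 0.5889, 0.8198]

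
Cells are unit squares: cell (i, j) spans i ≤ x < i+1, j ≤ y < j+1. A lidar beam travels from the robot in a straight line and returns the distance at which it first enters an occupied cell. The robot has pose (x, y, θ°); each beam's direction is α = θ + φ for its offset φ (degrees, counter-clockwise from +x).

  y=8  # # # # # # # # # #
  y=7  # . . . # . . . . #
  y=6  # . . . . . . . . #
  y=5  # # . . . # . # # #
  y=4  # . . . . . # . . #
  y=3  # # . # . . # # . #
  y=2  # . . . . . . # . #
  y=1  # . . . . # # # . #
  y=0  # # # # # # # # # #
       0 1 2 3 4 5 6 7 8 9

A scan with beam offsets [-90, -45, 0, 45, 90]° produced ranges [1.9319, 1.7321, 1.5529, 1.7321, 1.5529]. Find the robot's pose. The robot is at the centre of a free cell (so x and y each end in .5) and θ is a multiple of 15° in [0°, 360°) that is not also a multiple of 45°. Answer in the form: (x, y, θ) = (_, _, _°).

(x, y, θ) = (2.5, 6.5, 105°)

Enumerate (i+0.5, j+0.5, θ) over the 42 free cells and 16 admissible headings. For each, cast all 5 beams and compare to the given ranges.
  (6.5, 2.5, 195°): beam 1 = 0.5176 ≠ 1.9319 ✗
  (4.5, 1.5, 240°): beam 1 = 3.0000 ≠ 1.9319 ✗
  (7.5, 6.5, 345°): beam 1 = 0.5176 ≠ 1.9319 ✗
  …
  (2.5, 6.5, 105°): r_1=1.9319, r_2=1.7321, r_3=1.5529, r_4=1.7321, r_5=1.5529 — all match ✓
Only this pose fits every beam.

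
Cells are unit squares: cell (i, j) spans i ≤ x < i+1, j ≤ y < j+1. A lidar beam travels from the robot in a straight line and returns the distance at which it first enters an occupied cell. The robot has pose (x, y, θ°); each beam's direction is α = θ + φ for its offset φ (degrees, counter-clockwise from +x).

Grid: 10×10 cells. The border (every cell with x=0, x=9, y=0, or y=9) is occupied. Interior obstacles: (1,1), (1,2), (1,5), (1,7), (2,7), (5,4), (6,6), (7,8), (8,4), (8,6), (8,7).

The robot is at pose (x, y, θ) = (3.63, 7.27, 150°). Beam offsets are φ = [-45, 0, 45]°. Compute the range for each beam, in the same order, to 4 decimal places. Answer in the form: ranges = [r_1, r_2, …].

ranges = [1.7910, 0.7275, 0.6522]

beam 1: φ=-45°, α=105°
  cosα=-0.2588 sinα=0.9659 | (3,7) | tMaxX 2.4341 tMaxY 0.7558 | tΔX 3.8637 tΔY 1.0353
    t=0.7558 [y] (3,8)
    t=1.7910 [y] (3,9) — stop
  → r_1 = 1.7910
beam 2: φ=0°, α=150°
  cosα=-0.8660 sinα=0.5000 | (3,7) | tMaxX 0.7275 tMaxY 1.4600 | tΔX 1.1547 tΔY 2.0000
    t=0.7275 [x] (2,7) — stop
  → r_2 = 0.7275
beam 3: φ=45°, α=195°
  cosα=-0.9659 sinα=-0.2588 | (3,7) | tMaxX 0.6522 tMaxY 1.0432 | tΔX 1.0353 tΔY 3.8637
    t=0.6522 [x] (2,7) — stop
  → r_3 = 0.6522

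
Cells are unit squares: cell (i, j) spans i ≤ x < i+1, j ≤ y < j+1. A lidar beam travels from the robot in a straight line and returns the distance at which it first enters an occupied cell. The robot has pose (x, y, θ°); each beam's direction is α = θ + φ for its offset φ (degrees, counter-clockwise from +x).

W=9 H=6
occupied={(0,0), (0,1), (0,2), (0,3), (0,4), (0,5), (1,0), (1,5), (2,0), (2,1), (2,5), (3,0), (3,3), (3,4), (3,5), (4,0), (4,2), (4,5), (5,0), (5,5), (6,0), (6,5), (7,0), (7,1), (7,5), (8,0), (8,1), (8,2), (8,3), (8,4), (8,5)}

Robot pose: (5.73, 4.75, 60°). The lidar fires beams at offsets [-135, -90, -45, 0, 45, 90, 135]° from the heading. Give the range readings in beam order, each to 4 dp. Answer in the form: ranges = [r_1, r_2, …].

ranges = [3.8823, 2.6212, 0.9659, 0.2887, 0.2588, 0.5000, 1.7910]

beam 1: φ=-135°, α=285°
  d=(0.2588,-0.9659)  start (5,4)  tX=1.0432 tY=0.7765  stride 1/|dx|=3.8637 1/|dy|=1.0353
    cross y-line → (5,3), t=0.7765
    cross x-line → (6,3), t=1.0432
    cross y-line → (6,2), t=1.8117
    cross y-line → (6,1), t=2.8470
    cross y-line → (6,0), t=3.8823 (wall)
  → r_1 = 3.8823
beam 2: φ=-90°, α=330°
  d=(0.8660,-0.5000)  start (5,4)  tX=0.3118 tY=1.5000  stride 1/|dx|=1.1547 1/|dy|=2.0000
    cross x-line → (6,4), t=0.3118
    cross x-line → (7,4), t=1.4665
    cross y-line → (7,3), t=1.5000
    cross x-line → (8,3), t=2.6212 (wall)
  → r_2 = 2.6212
beam 3: φ=-45°, α=15°
  d=(0.9659,0.2588)  start (5,4)  tX=0.2795 tY=0.9659  stride 1/|dx|=1.0353 1/|dy|=3.8637
    cross x-line → (6,4), t=0.2795
    cross y-line → (6,5), t=0.9659 (wall)
  → r_3 = 0.9659
beam 4: φ=0°, α=60°
  d=(0.5000,0.8660)  start (5,4)  tX=0.5400 tY=0.2887  stride 1/|dx|=2.0000 1/|dy|=1.1547
    cross y-line → (5,5), t=0.2887 (wall)
  → r_4 = 0.2887
beam 5: φ=45°, α=105°
  d=(-0.2588,0.9659)  start (5,4)  tX=2.8205 tY=0.2588  stride 1/|dx|=3.8637 1/|dy|=1.0353
    cross y-line → (5,5), t=0.2588 (wall)
  → r_5 = 0.2588
beam 6: φ=90°, α=150°
  d=(-0.8660,0.5000)  start (5,4)  tX=0.8429 tY=0.5000  stride 1/|dx|=1.1547 1/|dy|=2.0000
    cross y-line → (5,5), t=0.5000 (wall)
  → r_6 = 0.5000
beam 7: φ=135°, α=195°
  d=(-0.9659,-0.2588)  start (5,4)  tX=0.7558 tY=2.8978  stride 1/|dx|=1.0353 1/|dy|=3.8637
    cross x-line → (4,4), t=0.7558
    cross x-line → (3,4), t=1.7910 (wall)
  → r_7 = 1.7910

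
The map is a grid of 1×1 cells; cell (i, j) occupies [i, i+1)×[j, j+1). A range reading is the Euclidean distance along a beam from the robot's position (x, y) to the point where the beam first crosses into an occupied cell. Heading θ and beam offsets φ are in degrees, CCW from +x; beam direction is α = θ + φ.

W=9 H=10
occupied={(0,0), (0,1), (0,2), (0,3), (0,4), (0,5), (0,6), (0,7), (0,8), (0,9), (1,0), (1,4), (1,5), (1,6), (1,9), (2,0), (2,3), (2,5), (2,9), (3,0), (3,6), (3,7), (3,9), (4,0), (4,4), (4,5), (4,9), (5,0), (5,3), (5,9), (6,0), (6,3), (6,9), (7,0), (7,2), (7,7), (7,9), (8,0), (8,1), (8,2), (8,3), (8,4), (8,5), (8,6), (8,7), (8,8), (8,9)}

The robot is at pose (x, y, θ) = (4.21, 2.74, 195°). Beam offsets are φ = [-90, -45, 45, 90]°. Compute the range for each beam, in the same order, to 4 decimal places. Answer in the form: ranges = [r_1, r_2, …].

beam 1: φ=-90°, α=105°
  direction (-0.2588, 0.9659); cell (4,2); t to first gridline: x 0.8114, y 0.2692 (then +3.8637 / +1.0353)
    (4,3) via y @ 0.2692
    (3,3) via x @ 0.8114
    (3,4) via y @ 1.3044
    (3,5) via y @ 2.3397
    (3,6) via y @ 3.3750  # hit
  → r_1 = 3.3750
beam 2: φ=-45°, α=150°
  direction (-0.8660, 0.5000); cell (4,2); t to first gridline: x 0.2425, y 0.5200 (then +1.1547 / +2.0000)
    (3,2) via x @ 0.2425
    (3,3) via y @ 0.5200
    (2,3) via x @ 1.3972  # hit
  → r_2 = 1.3972
beam 3: φ=45°, α=240°
  direction (-0.5000, -0.8660); cell (4,2); t to first gridline: x 0.4200, y 0.8545 (then +2.0000 / +1.1547)
    (3,2) via x @ 0.4200
    (3,1) via y @ 0.8545
    (3,0) via y @ 2.0092  # hit
  → r_3 = 2.0092
beam 4: φ=90°, α=285°
  direction (0.2588, -0.9659); cell (4,2); t to first gridline: x 3.0523, y 0.7661 (then +3.8637 / +1.0353)
    (4,1) via y @ 0.7661
    (4,0) via y @ 1.8014  # hit
  → r_4 = 1.8014

ranges = [3.3750, 1.3972, 2.0092, 1.8014]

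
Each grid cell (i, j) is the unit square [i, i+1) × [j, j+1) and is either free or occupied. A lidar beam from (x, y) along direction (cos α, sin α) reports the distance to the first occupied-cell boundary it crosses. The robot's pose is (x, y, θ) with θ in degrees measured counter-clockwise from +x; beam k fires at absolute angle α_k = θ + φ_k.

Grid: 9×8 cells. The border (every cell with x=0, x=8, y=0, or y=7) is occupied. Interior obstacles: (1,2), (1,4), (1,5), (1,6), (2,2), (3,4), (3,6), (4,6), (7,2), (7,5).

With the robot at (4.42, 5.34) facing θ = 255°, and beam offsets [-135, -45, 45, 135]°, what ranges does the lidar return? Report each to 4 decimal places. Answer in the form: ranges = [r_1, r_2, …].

ranges = [0.7621, 0.6800, 5.0114, 3.3200]

beam 1: φ=-135°, α=120°
  cosα=-0.5000 sinα=0.8660 | (4,5) | tMaxX 0.8400 tMaxY 0.7621 | tΔX 2.0000 tΔY 1.1547
    t=0.7621 [y] (4,6) — stop
  → r_1 = 0.7621
beam 2: φ=-45°, α=210°
  cosα=-0.8660 sinα=-0.5000 | (4,5) | tMaxX 0.4850 tMaxY 0.6800 | tΔX 1.1547 tΔY 2.0000
    t=0.4850 [x] (3,5)
    t=0.6800 [y] (3,4) — stop
  → r_2 = 0.6800
beam 3: φ=45°, α=300°
  cosα=0.5000 sinα=-0.8660 | (4,5) | tMaxX 1.1600 tMaxY 0.3926 | tΔX 2.0000 tΔY 1.1547
    t=0.3926 [y] (4,4)
    t=1.1600 [x] (5,4)
    t=1.5473 [y] (5,3)
    t=2.7020 [y] (5,2)
    t=3.1600 [x] (6,2)
    t=3.8567 [y] (6,1)
    t=5.0114 [y] (6,0) — stop
  → r_3 = 5.0114
beam 4: φ=135°, α=30°
  cosα=0.8660 sinα=0.5000 | (4,5) | tMaxX 0.6697 tMaxY 1.3200 | tΔX 1.1547 tΔY 2.0000
    t=0.6697 [x] (5,5)
    t=1.3200 [y] (5,6)
    t=1.8244 [x] (6,6)
    t=2.9791 [x] (7,6)
    t=3.3200 [y] (7,7) — stop
  → r_4 = 3.3200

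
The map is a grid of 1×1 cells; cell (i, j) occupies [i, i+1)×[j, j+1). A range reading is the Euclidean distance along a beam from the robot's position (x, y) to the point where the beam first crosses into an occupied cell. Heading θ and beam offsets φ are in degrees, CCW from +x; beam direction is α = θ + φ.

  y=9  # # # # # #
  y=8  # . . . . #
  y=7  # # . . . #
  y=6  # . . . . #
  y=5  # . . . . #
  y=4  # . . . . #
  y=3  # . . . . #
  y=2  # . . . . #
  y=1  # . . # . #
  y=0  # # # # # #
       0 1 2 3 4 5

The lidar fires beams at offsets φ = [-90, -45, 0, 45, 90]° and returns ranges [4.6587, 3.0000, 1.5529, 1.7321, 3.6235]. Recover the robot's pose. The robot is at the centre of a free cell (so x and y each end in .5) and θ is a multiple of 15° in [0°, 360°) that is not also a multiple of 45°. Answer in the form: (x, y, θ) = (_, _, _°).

(x, y, θ) = (3.5, 5.5, 345°)

The pose lattice has 30·16 = 480 candidates. Test each by forward raycasting.
  (2.5, 3.5, 240°): beam 1 = 1.7321 ≠ 4.6587 ✗
  (2.5, 8.5, 300°): beam 1 = 1.0000 ≠ 4.6587 ✗
  (1.5, 6.5, 240°): beam 1 = 0.5774 ≠ 4.6587 ✗
  …
  (3.5, 5.5, 345°): r_1=4.6587, r_2=3.0000, r_3=1.5529, r_4=1.7321, r_5=3.6235 — all match ✓
No second candidate reproduces the full scan.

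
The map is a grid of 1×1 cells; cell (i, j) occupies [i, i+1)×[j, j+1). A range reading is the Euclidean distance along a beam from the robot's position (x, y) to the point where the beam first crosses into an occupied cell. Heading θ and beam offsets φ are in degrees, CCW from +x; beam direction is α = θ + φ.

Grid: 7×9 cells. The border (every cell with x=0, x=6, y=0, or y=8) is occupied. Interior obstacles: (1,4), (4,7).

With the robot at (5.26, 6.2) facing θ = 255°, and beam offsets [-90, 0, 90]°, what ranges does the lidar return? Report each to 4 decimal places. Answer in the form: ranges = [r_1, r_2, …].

ranges = [4.4103, 5.3834, 0.7661]

beam 1: φ=-90°, α=165°
  d=(-0.9659,0.2588)  start (5,6)  tX=0.2692 tY=3.0910  stride 1/|dx|=1.0353 1/|dy|=3.8637
    cross x-line → (4,6), t=0.2692
    cross x-line → (3,6), t=1.3044
    cross x-line → (2,6), t=2.3397
    cross y-line → (2,7), t=3.0910
    cross x-line → (1,7), t=3.3750
    cross x-line → (0,7), t=4.4103 (wall)
  → r_1 = 4.4103
beam 2: φ=0°, α=255°
  d=(-0.2588,-0.9659)  start (5,6)  tX=1.0046 tY=0.2071  stride 1/|dx|=3.8637 1/|dy|=1.0353
    cross y-line → (5,5), t=0.2071
    cross x-line → (4,5), t=1.0046
    cross y-line → (4,4), t=1.2423
    cross y-line → (4,3), t=2.2776
    cross y-line → (4,2), t=3.3129
    cross y-line → (4,1), t=4.3482
    cross x-line → (3,1), t=4.8683
    cross y-line → (3,0), t=5.3834 (wall)
  → r_2 = 5.3834
beam 3: φ=90°, α=345°
  d=(0.9659,-0.2588)  start (5,6)  tX=0.7661 tY=0.7727  stride 1/|dx|=1.0353 1/|dy|=3.8637
    cross x-line → (6,6), t=0.7661 (wall)
  → r_3 = 0.7661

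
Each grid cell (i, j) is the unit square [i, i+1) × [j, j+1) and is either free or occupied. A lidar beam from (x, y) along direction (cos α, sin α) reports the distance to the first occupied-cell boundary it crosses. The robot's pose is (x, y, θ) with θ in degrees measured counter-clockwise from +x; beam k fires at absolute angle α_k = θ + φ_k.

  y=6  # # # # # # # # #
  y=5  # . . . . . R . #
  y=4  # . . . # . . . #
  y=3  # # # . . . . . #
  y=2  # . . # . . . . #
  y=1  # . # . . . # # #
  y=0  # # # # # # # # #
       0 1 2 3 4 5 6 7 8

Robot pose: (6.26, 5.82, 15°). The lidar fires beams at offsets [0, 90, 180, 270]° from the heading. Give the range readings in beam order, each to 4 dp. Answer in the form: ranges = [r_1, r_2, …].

beam 1: φ=0°, α=15°
  d=(0.9659,0.2588)  start (6,5)  tX=0.7661 tY=0.6955  stride 1/|dx|=1.0353 1/|dy|=3.8637
    cross y-line → (6,6), t=0.6955 (wall)
  → r_1 = 0.6955
beam 2: φ=90°, α=105°
  d=(-0.2588,0.9659)  start (6,5)  tX=1.0046 tY=0.1863  stride 1/|dx|=3.8637 1/|dy|=1.0353
    cross y-line → (6,6), t=0.1863 (wall)
  → r_2 = 0.1863
beam 3: φ=180°, α=195°
  d=(-0.9659,-0.2588)  start (6,5)  tX=0.2692 tY=3.1682  stride 1/|dx|=1.0353 1/|dy|=3.8637
    cross x-line → (5,5), t=0.2692
    cross x-line → (4,5), t=1.3044
    cross x-line → (3,5), t=2.3397
    cross y-line → (3,4), t=3.1682
    cross x-line → (2,4), t=3.3750
    cross x-line → (1,4), t=4.4103
    cross x-line → (0,4), t=5.4456 (wall)
  → r_3 = 5.4456
beam 4: φ=270°, α=285°
  d=(0.2588,-0.9659)  start (6,5)  tX=2.8591 tY=0.8489  stride 1/|dx|=3.8637 1/|dy|=1.0353
    cross y-line → (6,4), t=0.8489
    cross y-line → (6,3), t=1.8842
    cross x-line → (7,3), t=2.8591
    cross y-line → (7,2), t=2.9195
    cross y-line → (7,1), t=3.9548 (wall)
  → r_4 = 3.9548

ranges = [0.6955, 0.1863, 5.4456, 3.9548]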